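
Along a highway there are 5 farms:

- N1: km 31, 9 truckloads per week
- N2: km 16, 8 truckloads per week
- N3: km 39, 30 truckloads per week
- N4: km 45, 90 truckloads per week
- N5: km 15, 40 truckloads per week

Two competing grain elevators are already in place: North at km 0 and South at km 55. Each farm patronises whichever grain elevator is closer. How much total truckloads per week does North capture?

48

The indifferent point is the midpoint (0+55)/2 = 27.5; farms left of it (closer to North at 0) go to North, those right go to South.
  N5 at 15 (w=40) → North
  N2 at 16 (w=8) → North
  N1 at 31 (w=9) → South
  N3 at 39 (w=30) → South
  N4 at 45 (w=90) → South
North captures 48; South captures 129.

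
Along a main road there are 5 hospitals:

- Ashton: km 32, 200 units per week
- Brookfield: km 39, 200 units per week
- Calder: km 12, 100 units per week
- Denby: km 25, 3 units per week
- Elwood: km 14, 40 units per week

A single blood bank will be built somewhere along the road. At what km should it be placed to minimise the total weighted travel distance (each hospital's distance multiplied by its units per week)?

For a sum of weighted absolute distances on a line, the optimum is the weighted median (not the mean). Total weight W = 543; half-weight = 271.5.
Sort by position and accumulate weight:
  km 12 (Calder, w=100) → cum 100
  km 14 (Elwood, w=40) → cum 140
  km 25 (Denby, w=3) → cum 143
  km 32 (Ashton, w=200) → cum 343  ≥ 271.5 → median here
  km 39 (Brookfield, w=200) → cum 543
Optimal location: km 32.

x = 32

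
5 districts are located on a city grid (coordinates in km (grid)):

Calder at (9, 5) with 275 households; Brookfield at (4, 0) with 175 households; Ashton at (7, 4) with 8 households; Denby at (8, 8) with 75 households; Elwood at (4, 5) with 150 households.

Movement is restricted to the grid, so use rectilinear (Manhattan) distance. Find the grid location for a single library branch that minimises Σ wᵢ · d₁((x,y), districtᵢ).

(8, 5)

Manhattan distance separates: Σwᵢ(|x−xᵢ|+|y−yᵢ|) = Σwᵢ|x−xᵢ| + Σwᵢ|y−yᵢ|, so x and y are optimised independently as 1-D weighted medians.
Total weight W = 683; half = 341.5.
x-coordinate, sorted with cumulative weight:
  x=4 (Brookfield, w=175) cum 175
  x=4 (Elwood, w=150) cum 325
  x=7 (Ashton, w=8) cum 333
  x=8 (Denby, w=75) cum 408  ← median
  x=9 (Calder, w=275) cum 683
⇒ x* = 8
y-coordinate, sorted with cumulative weight:
  y=0 (Brookfield, w=175) cum 175
  y=4 (Ashton, w=8) cum 183
  y=5 (Calder, w=275) cum 458  ← median
  y=5 (Elwood, w=150) cum 608
  y=8 (Denby, w=75) cum 683
⇒ y* = 5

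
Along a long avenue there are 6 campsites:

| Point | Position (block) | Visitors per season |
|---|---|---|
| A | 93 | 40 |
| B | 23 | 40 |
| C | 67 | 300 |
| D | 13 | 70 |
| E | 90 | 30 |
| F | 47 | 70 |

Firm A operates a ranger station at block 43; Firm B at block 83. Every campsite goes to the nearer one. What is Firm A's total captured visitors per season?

180

The indifferent point is the midpoint (43+83)/2 = 63; campsites left of it (closer to Firm A at 43) go to Firm A, those right go to Firm B.
  D at 13 (w=70) → Firm A
  B at 23 (w=40) → Firm A
  F at 47 (w=70) → Firm A
  C at 67 (w=300) → Firm B
  E at 90 (w=30) → Firm B
  A at 93 (w=40) → Firm B
Firm A captures 180; Firm B captures 370.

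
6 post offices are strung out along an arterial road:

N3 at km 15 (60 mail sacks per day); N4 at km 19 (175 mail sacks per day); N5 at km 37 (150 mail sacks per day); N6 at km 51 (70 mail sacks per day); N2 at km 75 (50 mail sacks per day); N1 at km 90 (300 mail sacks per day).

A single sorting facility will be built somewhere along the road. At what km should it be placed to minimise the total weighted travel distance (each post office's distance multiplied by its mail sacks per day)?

For a sum of weighted absolute distances on a line, the optimum is the weighted median (not the mean). Total weight W = 805; half-weight = 402.5.
Sort by position and accumulate weight:
  km 15 (N3, w=60) → cum 60
  km 19 (N4, w=175) → cum 235
  km 37 (N5, w=150) → cum 385
  km 51 (N6, w=70) → cum 455  ≥ 402.5 → median here
  km 75 (N2, w=50) → cum 505
  km 90 (N1, w=300) → cum 805
Optimal location: km 51.

x = 51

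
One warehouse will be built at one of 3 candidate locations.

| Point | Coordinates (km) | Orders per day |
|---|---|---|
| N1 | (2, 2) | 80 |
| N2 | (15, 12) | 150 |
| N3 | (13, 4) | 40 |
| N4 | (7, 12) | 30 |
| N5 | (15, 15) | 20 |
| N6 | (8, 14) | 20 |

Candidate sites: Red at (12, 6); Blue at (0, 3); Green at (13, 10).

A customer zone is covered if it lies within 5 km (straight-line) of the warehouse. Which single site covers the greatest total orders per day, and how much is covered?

Green, covering 150

Coverage radius r = 5 km; a point is covered iff (Δx)²+(Δy)² ≤ 5² = 25.
  Red (12, 6): covers {N3} → 40
  Blue (0, 3): covers {N1} → 80
  Green (13, 10): covers {N2} → 150
Maximum coverage at Green: 150 orders per day.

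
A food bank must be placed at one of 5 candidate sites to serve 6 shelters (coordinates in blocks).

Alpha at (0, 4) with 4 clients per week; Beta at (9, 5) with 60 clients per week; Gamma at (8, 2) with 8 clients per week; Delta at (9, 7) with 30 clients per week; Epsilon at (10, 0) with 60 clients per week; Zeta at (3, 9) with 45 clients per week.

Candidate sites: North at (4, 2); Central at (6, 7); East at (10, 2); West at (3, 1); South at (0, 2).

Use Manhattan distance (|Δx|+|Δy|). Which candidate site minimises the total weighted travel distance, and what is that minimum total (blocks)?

Total weighted distance at each candidate:
  North (4, 2): total = 1676
  Central (6, 7): total = 1367
  East (10, 2): total = 1234
  West (3, 1): total = 1872
  South (0, 2): total = 2382
Minimum is at East with total 1234 blocks.

East, total 1234 blocks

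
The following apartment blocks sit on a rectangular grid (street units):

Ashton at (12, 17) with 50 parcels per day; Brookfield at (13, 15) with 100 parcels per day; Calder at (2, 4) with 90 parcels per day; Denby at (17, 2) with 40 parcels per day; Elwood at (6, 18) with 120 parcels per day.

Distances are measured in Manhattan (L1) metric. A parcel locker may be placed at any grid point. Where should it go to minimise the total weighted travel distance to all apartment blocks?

Manhattan distance separates: Σwᵢ(|x−xᵢ|+|y−yᵢ|) = Σwᵢ|x−xᵢ| + Σwᵢ|y−yᵢ|, so x and y are optimised independently as 1-D weighted medians.
Total weight W = 400; half = 200.
x-coordinate, sorted with cumulative weight:
  x=2 (Calder, w=90) cum 90
  x=6 (Elwood, w=120) cum 210  ← median
  x=12 (Ashton, w=50) cum 260
  x=13 (Brookfield, w=100) cum 360
  x=17 (Denby, w=40) cum 400
⇒ x* = 6
y-coordinate, sorted with cumulative weight:
  y=2 (Denby, w=40) cum 40
  y=4 (Calder, w=90) cum 130
  y=15 (Brookfield, w=100) cum 230  ← median
  y=17 (Ashton, w=50) cum 280
  y=18 (Elwood, w=120) cum 400
⇒ y* = 15

(6, 15)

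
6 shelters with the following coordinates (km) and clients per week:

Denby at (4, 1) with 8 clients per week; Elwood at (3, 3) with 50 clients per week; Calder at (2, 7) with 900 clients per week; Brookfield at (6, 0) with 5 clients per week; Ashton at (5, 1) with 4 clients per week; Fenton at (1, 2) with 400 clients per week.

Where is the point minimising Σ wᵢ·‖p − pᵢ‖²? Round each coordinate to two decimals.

(1.78, 5.31)

The minimiser of Σwᵢ‖p−pᵢ‖² is the weighted centroid p* = (Σwᵢpᵢ)/(Σwᵢ).
Σwᵢ = 1367.
Σwᵢxᵢ = 8·4 + 50·3 + 900·2 + 5·6 + 4·5 + 400·1 = 2432.
Σwᵢyᵢ = 8·1 + 50·3 + 900·7 + 5·0 + 4·1 + 400·2 = 7262.
x* = 2432/1367 = 1.78, y* = 7262/1367 = 5.31.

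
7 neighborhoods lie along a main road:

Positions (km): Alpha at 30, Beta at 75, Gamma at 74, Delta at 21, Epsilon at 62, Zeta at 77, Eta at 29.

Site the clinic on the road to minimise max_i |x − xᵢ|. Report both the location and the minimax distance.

The 1-center on a line is the midpoint of the two extreme points: leftmost at 21, rightmost at 77.
Optimal location = (21 + 77)/2 = 49; maximum distance = (77 − 21)/2 = 28.

location 49, max distance 28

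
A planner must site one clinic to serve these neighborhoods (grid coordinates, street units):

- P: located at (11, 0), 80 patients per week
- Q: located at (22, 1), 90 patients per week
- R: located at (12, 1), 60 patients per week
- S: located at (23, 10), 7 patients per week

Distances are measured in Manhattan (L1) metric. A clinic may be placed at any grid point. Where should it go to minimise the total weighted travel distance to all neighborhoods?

Manhattan distance separates: Σwᵢ(|x−xᵢ|+|y−yᵢ|) = Σwᵢ|x−xᵢ| + Σwᵢ|y−yᵢ|, so x and y are optimised independently as 1-D weighted medians.
Total weight W = 237; half = 118.5.
x-coordinate, sorted with cumulative weight:
  x=11 (P, w=80) cum 80
  x=12 (R, w=60) cum 140  ← median
  x=22 (Q, w=90) cum 230
  x=23 (S, w=7) cum 237
⇒ x* = 12
y-coordinate, sorted with cumulative weight:
  y=0 (P, w=80) cum 80
  y=1 (Q, w=90) cum 170  ← median
  y=1 (R, w=60) cum 230
  y=10 (S, w=7) cum 237
⇒ y* = 1

(12, 1)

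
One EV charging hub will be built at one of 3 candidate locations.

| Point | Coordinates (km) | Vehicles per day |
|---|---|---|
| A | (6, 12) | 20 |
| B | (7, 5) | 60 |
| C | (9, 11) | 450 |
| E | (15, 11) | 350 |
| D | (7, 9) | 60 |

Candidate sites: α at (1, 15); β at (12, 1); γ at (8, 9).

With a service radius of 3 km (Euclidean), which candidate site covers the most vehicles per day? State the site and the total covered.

Coverage radius r = 3 km; a point is covered iff (Δx)²+(Δy)² ≤ 3² = 9.
  α (1, 15): covers {none} → 0
  β (12, 1): covers {none} → 0
  γ (8, 9): covers {C, D} → 510
Maximum coverage at γ: 510 vehicles per day.

γ, covering 510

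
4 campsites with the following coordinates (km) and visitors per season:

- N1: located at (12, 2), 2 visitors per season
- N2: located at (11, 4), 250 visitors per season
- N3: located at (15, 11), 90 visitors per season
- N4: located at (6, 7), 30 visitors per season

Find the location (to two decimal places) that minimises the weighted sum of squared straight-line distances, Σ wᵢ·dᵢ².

(11.57, 5.92)

The minimiser of Σwᵢ‖p−pᵢ‖² is the weighted centroid p* = (Σwᵢpᵢ)/(Σwᵢ).
Σwᵢ = 372.
Σwᵢxᵢ = 2·12 + 250·11 + 90·15 + 30·6 = 4304.
Σwᵢyᵢ = 2·2 + 250·4 + 90·11 + 30·7 = 2204.
x* = 4304/372 = 11.57, y* = 2204/372 = 5.92.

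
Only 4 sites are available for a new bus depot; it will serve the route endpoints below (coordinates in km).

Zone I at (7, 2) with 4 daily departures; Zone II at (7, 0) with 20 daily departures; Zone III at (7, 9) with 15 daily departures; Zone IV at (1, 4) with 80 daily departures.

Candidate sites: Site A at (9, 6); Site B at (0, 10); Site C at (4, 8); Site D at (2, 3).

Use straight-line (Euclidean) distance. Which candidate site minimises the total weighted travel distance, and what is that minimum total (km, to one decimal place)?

Total weighted distance at each candidate:
  Site A (9, 6): total = 858.2
  Site B (0, 10): total = 879.3
  Site C (4, 8): total = 645.1
  Site D (2, 3): total = 367.3
Minimum is at Site D with total 367.3 km.

Site D, total 367.3 km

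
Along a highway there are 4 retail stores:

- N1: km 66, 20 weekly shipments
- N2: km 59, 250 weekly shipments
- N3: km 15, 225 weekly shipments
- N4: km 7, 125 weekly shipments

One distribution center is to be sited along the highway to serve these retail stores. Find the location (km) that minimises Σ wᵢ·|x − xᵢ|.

For a sum of weighted absolute distances on a line, the optimum is the weighted median (not the mean). Total weight W = 620; half-weight = 310.
Sort by position and accumulate weight:
  km 7 (N4, w=125) → cum 125
  km 15 (N3, w=225) → cum 350  ≥ 310 → median here
  km 59 (N2, w=250) → cum 600
  km 66 (N1, w=20) → cum 620
Optimal location: km 15.

x = 15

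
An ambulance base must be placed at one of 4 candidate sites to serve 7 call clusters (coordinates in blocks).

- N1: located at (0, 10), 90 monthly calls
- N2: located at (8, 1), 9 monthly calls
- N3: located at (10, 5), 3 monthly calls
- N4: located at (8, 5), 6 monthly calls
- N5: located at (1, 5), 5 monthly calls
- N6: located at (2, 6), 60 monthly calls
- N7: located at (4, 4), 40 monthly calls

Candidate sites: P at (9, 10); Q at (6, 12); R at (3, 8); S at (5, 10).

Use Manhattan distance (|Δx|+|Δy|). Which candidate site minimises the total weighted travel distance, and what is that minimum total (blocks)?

R, total 1041 blocks

Total weighted distance at each candidate:
  P (9, 10): total = 2119
  Q (6, 12): total = 1984
  R (3, 8): total = 1041
  S (5, 10): total = 1381
Minimum is at R with total 1041 blocks.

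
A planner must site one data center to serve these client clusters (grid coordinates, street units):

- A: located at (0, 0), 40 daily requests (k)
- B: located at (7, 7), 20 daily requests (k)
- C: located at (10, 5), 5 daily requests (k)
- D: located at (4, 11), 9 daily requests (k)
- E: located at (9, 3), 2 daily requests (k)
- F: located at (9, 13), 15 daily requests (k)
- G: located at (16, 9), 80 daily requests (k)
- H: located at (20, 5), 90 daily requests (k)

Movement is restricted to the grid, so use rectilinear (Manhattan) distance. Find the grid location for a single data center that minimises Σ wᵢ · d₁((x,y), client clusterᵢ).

Manhattan distance separates: Σwᵢ(|x−xᵢ|+|y−yᵢ|) = Σwᵢ|x−xᵢ| + Σwᵢ|y−yᵢ|, so x and y are optimised independently as 1-D weighted medians.
Total weight W = 261; half = 130.5.
x-coordinate, sorted with cumulative weight:
  x=0 (A, w=40) cum 40
  x=4 (D, w=9) cum 49
  x=7 (B, w=20) cum 69
  x=9 (E, w=2) cum 71
  x=9 (F, w=15) cum 86
  x=10 (C, w=5) cum 91
  x=16 (G, w=80) cum 171  ← median
  x=20 (H, w=90) cum 261
⇒ x* = 16
y-coordinate, sorted with cumulative weight:
  y=0 (A, w=40) cum 40
  y=3 (E, w=2) cum 42
  y=5 (C, w=5) cum 47
  y=5 (H, w=90) cum 137  ← median
  y=7 (B, w=20) cum 157
  y=9 (G, w=80) cum 237
  y=11 (D, w=9) cum 246
  y=13 (F, w=15) cum 261
⇒ y* = 5

(16, 5)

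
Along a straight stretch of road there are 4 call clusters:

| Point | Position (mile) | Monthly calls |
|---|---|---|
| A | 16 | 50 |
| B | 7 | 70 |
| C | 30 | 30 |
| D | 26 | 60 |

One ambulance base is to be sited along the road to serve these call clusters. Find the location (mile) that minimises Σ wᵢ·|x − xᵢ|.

x = 16

For a sum of weighted absolute distances on a line, the optimum is the weighted median (not the mean). Total weight W = 210; half-weight = 105.
Sort by position and accumulate weight:
  mile 7 (B, w=70) → cum 70
  mile 16 (A, w=50) → cum 120  ≥ 105 → median here
  mile 26 (D, w=60) → cum 180
  mile 30 (C, w=30) → cum 210
Optimal location: mile 16.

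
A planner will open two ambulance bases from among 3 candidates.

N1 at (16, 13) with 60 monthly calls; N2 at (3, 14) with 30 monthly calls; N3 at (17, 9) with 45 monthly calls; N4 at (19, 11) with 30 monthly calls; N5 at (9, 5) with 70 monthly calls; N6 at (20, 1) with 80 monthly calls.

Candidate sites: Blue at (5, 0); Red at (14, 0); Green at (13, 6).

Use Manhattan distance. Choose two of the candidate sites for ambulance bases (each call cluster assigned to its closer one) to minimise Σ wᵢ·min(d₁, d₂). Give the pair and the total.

{Red, Green}, total 2695

Evaluate every pair (each demand assigned to the nearer of the two):
  {Red, Green}: total = 2695
  {Blue, Green}: total = 3035
  {Blue, Red}: total = 3590
Best pair: {Red, Green} with total 2695.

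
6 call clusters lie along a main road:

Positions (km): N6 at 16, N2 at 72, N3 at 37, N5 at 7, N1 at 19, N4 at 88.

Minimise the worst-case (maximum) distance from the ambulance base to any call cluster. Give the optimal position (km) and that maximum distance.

The 1-center on a line is the midpoint of the two extreme points: leftmost at 7, rightmost at 88.
Optimal location = (7 + 88)/2 = 47.5; maximum distance = (88 − 7)/2 = 40.5.

location 47.5, max distance 40.5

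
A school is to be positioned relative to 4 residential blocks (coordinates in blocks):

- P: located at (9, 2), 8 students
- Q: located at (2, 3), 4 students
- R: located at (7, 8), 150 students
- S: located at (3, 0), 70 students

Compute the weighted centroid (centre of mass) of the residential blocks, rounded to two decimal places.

(5.78, 5.29)

The minimiser of Σwᵢ‖p−pᵢ‖² is the weighted centroid p* = (Σwᵢpᵢ)/(Σwᵢ).
Σwᵢ = 232.
Σwᵢxᵢ = 8·9 + 4·2 + 150·7 + 70·3 = 1340.
Σwᵢyᵢ = 8·2 + 4·3 + 150·8 + 70·0 = 1228.
x* = 1340/232 = 5.78, y* = 1228/232 = 5.29.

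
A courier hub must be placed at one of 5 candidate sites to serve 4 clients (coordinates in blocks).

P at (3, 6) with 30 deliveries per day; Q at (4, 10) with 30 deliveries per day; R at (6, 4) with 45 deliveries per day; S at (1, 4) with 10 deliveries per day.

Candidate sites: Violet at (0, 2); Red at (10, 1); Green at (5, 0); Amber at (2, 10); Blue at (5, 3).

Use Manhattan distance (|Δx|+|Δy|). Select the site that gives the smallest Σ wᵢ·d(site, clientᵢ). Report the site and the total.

Blue, total 530 blocks

Total weighted distance at each candidate:
  Violet (0, 2): total = 960
  Red (10, 1): total = 1245
  Green (5, 0): total = 875
  Amber (2, 10): total = 730
  Blue (5, 3): total = 530
Minimum is at Blue with total 530 blocks.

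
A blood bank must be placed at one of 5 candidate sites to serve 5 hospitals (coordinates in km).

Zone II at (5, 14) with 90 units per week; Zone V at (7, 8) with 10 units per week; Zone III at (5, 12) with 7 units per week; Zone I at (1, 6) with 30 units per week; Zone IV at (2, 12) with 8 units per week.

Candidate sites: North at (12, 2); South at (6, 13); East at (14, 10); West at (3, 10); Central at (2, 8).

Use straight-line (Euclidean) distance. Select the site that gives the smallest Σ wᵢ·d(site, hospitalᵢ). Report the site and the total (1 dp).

South, total 479.2 km

Total weighted distance at each candidate:
  North (12, 2): total = 1878.1
  South (6, 13): total = 479.2
  East (14, 10): total = 1529.1
  West (3, 10): total = 619.1
  Central (2, 8): total = 787.8
Minimum is at South with total 479.2 km.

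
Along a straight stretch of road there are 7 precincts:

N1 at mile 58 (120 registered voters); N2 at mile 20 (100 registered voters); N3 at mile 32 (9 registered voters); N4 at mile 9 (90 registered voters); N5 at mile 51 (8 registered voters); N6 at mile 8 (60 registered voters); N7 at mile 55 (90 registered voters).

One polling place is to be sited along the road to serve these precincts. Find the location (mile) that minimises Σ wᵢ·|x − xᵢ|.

For a sum of weighted absolute distances on a line, the optimum is the weighted median (not the mean). Total weight W = 477; half-weight = 238.5.
Sort by position and accumulate weight:
  mile 8 (N6, w=60) → cum 60
  mile 9 (N4, w=90) → cum 150
  mile 20 (N2, w=100) → cum 250  ≥ 238.5 → median here
  mile 32 (N3, w=9) → cum 259
  mile 51 (N5, w=8) → cum 267
  mile 55 (N7, w=90) → cum 357
  mile 58 (N1, w=120) → cum 477
Optimal location: mile 20.

x = 20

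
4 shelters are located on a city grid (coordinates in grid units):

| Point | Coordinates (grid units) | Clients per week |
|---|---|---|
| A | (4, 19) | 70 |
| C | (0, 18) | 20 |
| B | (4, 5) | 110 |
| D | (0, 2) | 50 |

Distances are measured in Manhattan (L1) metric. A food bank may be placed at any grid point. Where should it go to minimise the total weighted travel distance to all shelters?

(4, 5)

Manhattan distance separates: Σwᵢ(|x−xᵢ|+|y−yᵢ|) = Σwᵢ|x−xᵢ| + Σwᵢ|y−yᵢ|, so x and y are optimised independently as 1-D weighted medians.
Total weight W = 250; half = 125.
x-coordinate, sorted with cumulative weight:
  x=0 (C, w=20) cum 20
  x=0 (D, w=50) cum 70
  x=4 (A, w=70) cum 140  ← median
  x=4 (B, w=110) cum 250
⇒ x* = 4
y-coordinate, sorted with cumulative weight:
  y=2 (D, w=50) cum 50
  y=5 (B, w=110) cum 160  ← median
  y=18 (C, w=20) cum 180
  y=19 (A, w=70) cum 250
⇒ y* = 5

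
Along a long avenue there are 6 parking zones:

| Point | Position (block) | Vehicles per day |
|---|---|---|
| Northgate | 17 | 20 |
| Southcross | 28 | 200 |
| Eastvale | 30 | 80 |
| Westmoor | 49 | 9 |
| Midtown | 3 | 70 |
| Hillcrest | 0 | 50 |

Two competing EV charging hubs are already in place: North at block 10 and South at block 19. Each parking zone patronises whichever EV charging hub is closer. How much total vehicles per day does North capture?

120

The indifferent point is the midpoint (10+19)/2 = 14.5; parking zones left of it (closer to North at 10) go to North, those right go to South.
  Hillcrest at 0 (w=50) → North
  Midtown at 3 (w=70) → North
  Northgate at 17 (w=20) → South
  Southcross at 28 (w=200) → South
  Eastvale at 30 (w=80) → South
  Westmoor at 49 (w=9) → South
North captures 120; South captures 309.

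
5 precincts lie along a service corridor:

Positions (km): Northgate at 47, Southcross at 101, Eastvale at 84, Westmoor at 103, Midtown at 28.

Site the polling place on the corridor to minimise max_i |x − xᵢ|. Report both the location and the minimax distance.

The 1-center on a line is the midpoint of the two extreme points: leftmost at 28, rightmost at 103.
Optimal location = (28 + 103)/2 = 65.5; maximum distance = (103 − 28)/2 = 37.5.

location 65.5, max distance 37.5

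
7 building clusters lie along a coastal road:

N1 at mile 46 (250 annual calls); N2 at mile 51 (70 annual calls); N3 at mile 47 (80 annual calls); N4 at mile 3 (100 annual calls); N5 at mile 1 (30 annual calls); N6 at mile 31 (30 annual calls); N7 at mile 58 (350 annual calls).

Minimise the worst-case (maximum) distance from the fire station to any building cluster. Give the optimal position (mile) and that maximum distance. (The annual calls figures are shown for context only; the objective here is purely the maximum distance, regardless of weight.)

location 29.5, max distance 28.5

The 1-center on a line is the midpoint of the two extreme points: leftmost at 1, rightmost at 58.
Optimal location = (1 + 58)/2 = 29.5; maximum distance = (58 − 1)/2 = 28.5.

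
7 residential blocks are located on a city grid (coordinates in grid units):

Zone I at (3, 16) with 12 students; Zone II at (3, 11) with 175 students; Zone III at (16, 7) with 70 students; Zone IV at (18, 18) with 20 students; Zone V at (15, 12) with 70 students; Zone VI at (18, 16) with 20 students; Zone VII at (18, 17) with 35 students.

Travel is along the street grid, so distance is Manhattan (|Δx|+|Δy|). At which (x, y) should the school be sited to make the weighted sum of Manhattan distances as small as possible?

(15, 11)

Manhattan distance separates: Σwᵢ(|x−xᵢ|+|y−yᵢ|) = Σwᵢ|x−xᵢ| + Σwᵢ|y−yᵢ|, so x and y are optimised independently as 1-D weighted medians.
Total weight W = 402; half = 201.
x-coordinate, sorted with cumulative weight:
  x=3 (Zone I, w=12) cum 12
  x=3 (Zone II, w=175) cum 187
  x=15 (Zone V, w=70) cum 257  ← median
  x=16 (Zone III, w=70) cum 327
  x=18 (Zone IV, w=20) cum 347
  x=18 (Zone VI, w=20) cum 367
  x=18 (Zone VII, w=35) cum 402
⇒ x* = 15
y-coordinate, sorted with cumulative weight:
  y=7 (Zone III, w=70) cum 70
  y=11 (Zone II, w=175) cum 245  ← median
  y=12 (Zone V, w=70) cum 315
  y=16 (Zone I, w=12) cum 327
  y=16 (Zone VI, w=20) cum 347
  y=17 (Zone VII, w=35) cum 382
  y=18 (Zone IV, w=20) cum 402
⇒ y* = 11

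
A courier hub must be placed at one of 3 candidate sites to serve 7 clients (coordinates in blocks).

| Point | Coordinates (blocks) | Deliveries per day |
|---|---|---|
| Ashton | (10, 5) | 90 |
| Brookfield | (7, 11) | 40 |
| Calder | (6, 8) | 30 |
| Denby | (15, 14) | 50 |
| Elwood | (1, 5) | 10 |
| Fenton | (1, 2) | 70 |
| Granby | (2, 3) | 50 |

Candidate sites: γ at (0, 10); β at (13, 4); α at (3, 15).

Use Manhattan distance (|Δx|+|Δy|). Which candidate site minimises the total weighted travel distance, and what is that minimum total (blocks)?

β, total 3520 blocks

Total weighted distance at each candidate:
  γ (0, 10): total = 4000
  β (13, 4): total = 3520
  α (3, 15): total = 4620
Minimum is at β with total 3520 blocks.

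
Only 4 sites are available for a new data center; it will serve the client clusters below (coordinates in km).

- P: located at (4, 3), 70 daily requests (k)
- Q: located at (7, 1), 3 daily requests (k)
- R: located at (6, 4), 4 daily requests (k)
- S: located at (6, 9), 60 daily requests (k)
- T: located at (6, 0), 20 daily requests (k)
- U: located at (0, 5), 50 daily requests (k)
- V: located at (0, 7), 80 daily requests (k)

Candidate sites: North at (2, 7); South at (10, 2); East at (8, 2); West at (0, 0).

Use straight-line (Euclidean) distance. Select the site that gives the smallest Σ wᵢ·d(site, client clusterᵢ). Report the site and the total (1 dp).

North, total 1087.5 km

Total weighted distance at each candidate:
  North (2, 7): total = 1087.5
  South (10, 2): total = 2442.8
  East (8, 2): total = 1979.5
  West (0, 0): total = 1979.1
Minimum is at North with total 1087.5 km.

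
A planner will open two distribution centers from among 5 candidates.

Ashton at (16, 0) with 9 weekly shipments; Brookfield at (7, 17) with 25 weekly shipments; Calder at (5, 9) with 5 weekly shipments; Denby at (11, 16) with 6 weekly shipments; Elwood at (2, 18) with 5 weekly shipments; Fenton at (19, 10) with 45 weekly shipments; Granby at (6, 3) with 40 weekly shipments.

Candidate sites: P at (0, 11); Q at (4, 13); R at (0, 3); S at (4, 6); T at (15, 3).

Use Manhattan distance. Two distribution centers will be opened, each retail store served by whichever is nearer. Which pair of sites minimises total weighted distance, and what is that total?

{Q, T}, total 1186

Evaluate every pair (each demand assigned to the nearer of the two):
  {Q, T}: total = 1186
  {S, T}: total = 1273
  {P, T}: total = 1392
  {Q, S}: total = 1462
  {Q, R}: total = 1516
  {R, T}: total = 1538
  {P, S}: total = 1703
  {R, S}: total = 1759
  {P, Q}: total = 1810
  {P, R}: total = 1812
Best pair: {Q, T} with total 1186.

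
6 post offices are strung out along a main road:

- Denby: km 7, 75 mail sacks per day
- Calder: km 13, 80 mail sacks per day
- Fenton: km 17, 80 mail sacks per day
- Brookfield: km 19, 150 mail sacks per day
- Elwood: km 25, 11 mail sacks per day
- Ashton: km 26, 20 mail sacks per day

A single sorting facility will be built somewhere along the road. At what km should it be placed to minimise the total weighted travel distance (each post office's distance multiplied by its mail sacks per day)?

x = 17

For a sum of weighted absolute distances on a line, the optimum is the weighted median (not the mean). Total weight W = 416; half-weight = 208.
Sort by position and accumulate weight:
  km 7 (Denby, w=75) → cum 75
  km 13 (Calder, w=80) → cum 155
  km 17 (Fenton, w=80) → cum 235  ≥ 208 → median here
  km 19 (Brookfield, w=150) → cum 385
  km 25 (Elwood, w=11) → cum 396
  km 26 (Ashton, w=20) → cum 416
Optimal location: km 17.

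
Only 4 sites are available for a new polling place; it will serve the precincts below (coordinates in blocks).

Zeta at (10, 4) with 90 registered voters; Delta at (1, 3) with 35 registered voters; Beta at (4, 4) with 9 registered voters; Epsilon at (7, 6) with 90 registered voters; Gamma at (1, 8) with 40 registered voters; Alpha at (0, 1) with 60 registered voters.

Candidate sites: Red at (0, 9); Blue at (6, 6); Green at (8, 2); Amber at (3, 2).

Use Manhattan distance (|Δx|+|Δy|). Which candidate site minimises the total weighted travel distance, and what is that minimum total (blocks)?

Total weighted distance at each candidate:
  Red (0, 9): total = 3136
  Blue (6, 6): total = 1886
  Green (8, 2): total = 2204
  Amber (3, 2): total = 2222
Minimum is at Blue with total 1886 blocks.

Blue, total 1886 blocks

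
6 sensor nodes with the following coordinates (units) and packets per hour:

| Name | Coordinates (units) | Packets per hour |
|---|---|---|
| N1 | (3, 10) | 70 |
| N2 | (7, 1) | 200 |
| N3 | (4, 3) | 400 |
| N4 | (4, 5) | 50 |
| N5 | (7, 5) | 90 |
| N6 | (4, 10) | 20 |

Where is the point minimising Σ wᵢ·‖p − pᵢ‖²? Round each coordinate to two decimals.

The minimiser of Σwᵢ‖p−pᵢ‖² is the weighted centroid p* = (Σwᵢpᵢ)/(Σwᵢ).
Σwᵢ = 830.
Σwᵢxᵢ = 70·3 + 200·7 + 400·4 + 50·4 + 90·7 + 20·4 = 4120.
Σwᵢyᵢ = 70·10 + 200·1 + 400·3 + 50·5 + 90·5 + 20·10 = 3000.
x* = 4120/830 = 4.96, y* = 3000/830 = 3.61.

(4.96, 3.61)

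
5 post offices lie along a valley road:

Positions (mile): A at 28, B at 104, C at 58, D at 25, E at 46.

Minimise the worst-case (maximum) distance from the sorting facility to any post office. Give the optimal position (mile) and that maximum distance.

The 1-center on a line is the midpoint of the two extreme points: leftmost at 25, rightmost at 104.
Optimal location = (25 + 104)/2 = 64.5; maximum distance = (104 − 25)/2 = 39.5.

location 64.5, max distance 39.5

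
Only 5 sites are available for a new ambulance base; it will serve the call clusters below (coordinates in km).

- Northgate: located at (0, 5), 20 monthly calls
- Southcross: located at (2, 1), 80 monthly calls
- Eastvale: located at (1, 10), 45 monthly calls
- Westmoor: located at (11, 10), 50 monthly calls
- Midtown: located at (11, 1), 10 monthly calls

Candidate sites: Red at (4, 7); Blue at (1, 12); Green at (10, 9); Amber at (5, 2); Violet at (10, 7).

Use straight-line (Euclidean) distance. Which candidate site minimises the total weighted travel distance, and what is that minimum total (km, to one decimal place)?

Total weighted distance at each candidate:
  Red (4, 7): total = 1259.3
  Blue (1, 12): total = 1773.6
  Green (10, 9): total = 1679.3
  Amber (5, 2): total = 1332.9
  Violet (10, 7): total = 1649.8
Minimum is at Red with total 1259.3 km.

Red, total 1259.3 km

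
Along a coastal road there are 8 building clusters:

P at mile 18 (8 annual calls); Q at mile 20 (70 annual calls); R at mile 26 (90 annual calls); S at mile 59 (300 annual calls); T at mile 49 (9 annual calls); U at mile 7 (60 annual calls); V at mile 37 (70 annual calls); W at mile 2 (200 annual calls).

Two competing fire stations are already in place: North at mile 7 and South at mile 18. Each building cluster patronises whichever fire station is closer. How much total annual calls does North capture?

The indifferent point is the midpoint (7+18)/2 = 12.5; building clusters left of it (closer to North at 7) go to North, those right go to South.
  W at 2 (w=200) → North
  U at 7 (w=60) → North
  P at 18 (w=8) → South
  Q at 20 (w=70) → South
  R at 26 (w=90) → South
  V at 37 (w=70) → South
  T at 49 (w=9) → South
  S at 59 (w=300) → South
North captures 260; South captures 547.

260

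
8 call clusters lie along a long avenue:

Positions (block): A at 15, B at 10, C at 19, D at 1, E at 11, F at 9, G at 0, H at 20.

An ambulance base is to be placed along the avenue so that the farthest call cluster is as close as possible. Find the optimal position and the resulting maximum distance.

location 10, max distance 10

The 1-center on a line is the midpoint of the two extreme points: leftmost at 0, rightmost at 20.
Optimal location = (0 + 20)/2 = 10; maximum distance = (20 − 0)/2 = 10.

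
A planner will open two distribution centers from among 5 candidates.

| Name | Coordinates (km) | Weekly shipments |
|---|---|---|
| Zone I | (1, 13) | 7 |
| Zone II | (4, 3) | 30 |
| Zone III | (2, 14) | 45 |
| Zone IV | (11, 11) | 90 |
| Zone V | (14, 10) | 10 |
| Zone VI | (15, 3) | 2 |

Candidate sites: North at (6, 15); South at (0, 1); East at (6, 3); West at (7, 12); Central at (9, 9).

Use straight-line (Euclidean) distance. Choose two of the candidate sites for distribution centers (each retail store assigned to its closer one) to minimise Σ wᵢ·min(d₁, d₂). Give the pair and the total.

Evaluate every pair (each demand assigned to the nearer of the two):
  {North, Central}: total = 780.1
  {East, West}: total = 806.8
  {East, Central}: total = 832.2
  {West, Central}: total = 841.7
  {South, West}: total = 887.0
  {South, Central}: total = 906.4
  {North, East}: total = 971.9
  {North, West}: total = 975.8
  {North, South}: total = 1058.0
  {South, East}: total = 1638.3
Best pair: {North, Central} with total 780.1.

{North, Central}, total 780.1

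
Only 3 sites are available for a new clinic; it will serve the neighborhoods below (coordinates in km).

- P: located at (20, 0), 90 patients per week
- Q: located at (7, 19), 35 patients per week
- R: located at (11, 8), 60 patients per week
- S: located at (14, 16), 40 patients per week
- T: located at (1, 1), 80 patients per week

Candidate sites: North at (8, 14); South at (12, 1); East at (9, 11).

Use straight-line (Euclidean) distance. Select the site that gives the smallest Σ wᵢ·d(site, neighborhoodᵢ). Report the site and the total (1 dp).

East, total 3212.4 km

Total weighted distance at each candidate:
  North (8, 14): total = 3674.6
  South (12, 1): total = 3289.0
  East (9, 11): total = 3212.4
Minimum is at East with total 3212.4 km.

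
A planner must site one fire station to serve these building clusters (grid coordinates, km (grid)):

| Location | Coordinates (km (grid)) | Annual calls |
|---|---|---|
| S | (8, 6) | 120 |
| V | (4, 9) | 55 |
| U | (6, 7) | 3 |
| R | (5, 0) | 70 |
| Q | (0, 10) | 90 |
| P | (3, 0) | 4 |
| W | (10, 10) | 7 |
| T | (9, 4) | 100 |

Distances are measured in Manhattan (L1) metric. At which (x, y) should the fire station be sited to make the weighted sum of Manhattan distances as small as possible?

(8, 6)

Manhattan distance separates: Σwᵢ(|x−xᵢ|+|y−yᵢ|) = Σwᵢ|x−xᵢ| + Σwᵢ|y−yᵢ|, so x and y are optimised independently as 1-D weighted medians.
Total weight W = 449; half = 224.5.
x-coordinate, sorted with cumulative weight:
  x=0 (Q, w=90) cum 90
  x=3 (P, w=4) cum 94
  x=4 (V, w=55) cum 149
  x=5 (R, w=70) cum 219
  x=6 (U, w=3) cum 222
  x=8 (S, w=120) cum 342  ← median
  x=9 (T, w=100) cum 442
  x=10 (W, w=7) cum 449
⇒ x* = 8
y-coordinate, sorted with cumulative weight:
  y=0 (R, w=70) cum 70
  y=0 (P, w=4) cum 74
  y=4 (T, w=100) cum 174
  y=6 (S, w=120) cum 294  ← median
  y=7 (U, w=3) cum 297
  y=9 (V, w=55) cum 352
  y=10 (Q, w=90) cum 442
  y=10 (W, w=7) cum 449
⇒ y* = 6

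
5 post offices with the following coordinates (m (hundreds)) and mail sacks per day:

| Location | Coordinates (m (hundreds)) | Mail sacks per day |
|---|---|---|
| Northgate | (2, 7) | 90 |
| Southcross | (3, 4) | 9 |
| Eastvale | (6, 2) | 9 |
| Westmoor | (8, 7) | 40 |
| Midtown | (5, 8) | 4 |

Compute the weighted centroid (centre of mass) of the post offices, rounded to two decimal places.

The minimiser of Σwᵢ‖p−pᵢ‖² is the weighted centroid p* = (Σwᵢpᵢ)/(Σwᵢ).
Σwᵢ = 152.
Σwᵢxᵢ = 90·2 + 9·3 + 9·6 + 40·8 + 4·5 = 601.
Σwᵢyᵢ = 90·7 + 9·4 + 9·2 + 40·7 + 4·8 = 996.
x* = 601/152 = 3.95, y* = 996/152 = 6.55.

(3.95, 6.55)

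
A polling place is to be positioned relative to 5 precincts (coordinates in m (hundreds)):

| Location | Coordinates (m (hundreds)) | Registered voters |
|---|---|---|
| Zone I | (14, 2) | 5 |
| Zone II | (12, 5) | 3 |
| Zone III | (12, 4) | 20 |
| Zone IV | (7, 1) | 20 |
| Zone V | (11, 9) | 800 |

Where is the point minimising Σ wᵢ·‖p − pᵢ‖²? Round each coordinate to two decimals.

(10.95, 8.64)

The minimiser of Σwᵢ‖p−pᵢ‖² is the weighted centroid p* = (Σwᵢpᵢ)/(Σwᵢ).
Σwᵢ = 848.
Σwᵢxᵢ = 5·14 + 3·12 + 20·12 + 20·7 + 800·11 = 9286.
Σwᵢyᵢ = 5·2 + 3·5 + 20·4 + 20·1 + 800·9 = 7325.
x* = 9286/848 = 10.95, y* = 7325/848 = 8.64.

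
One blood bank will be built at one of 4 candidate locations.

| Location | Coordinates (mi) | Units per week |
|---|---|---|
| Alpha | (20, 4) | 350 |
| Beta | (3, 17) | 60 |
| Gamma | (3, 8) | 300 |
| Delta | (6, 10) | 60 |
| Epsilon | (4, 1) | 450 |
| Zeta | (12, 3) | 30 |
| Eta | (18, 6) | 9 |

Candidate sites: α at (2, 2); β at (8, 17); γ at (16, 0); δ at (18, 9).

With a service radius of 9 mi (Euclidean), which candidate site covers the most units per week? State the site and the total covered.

Coverage radius r = 9 mi; a point is covered iff (Δx)²+(Δy)² ≤ 9² = 81.
  α (2, 2): covers {Gamma, Delta, Epsilon} → 810
  β (8, 17): covers {Beta, Delta} → 120
  γ (16, 0): covers {Alpha, Zeta, Eta} → 389
  δ (18, 9): covers {Alpha, Zeta, Eta} → 389
Maximum coverage at α: 810 units per week.

α, covering 810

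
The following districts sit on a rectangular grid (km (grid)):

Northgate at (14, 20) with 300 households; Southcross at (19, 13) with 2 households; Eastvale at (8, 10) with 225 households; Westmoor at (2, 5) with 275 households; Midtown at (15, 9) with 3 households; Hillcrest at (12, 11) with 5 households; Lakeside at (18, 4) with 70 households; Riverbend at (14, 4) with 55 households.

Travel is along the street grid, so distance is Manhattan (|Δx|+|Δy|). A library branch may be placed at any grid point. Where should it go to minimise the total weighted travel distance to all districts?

(8, 10)

Manhattan distance separates: Σwᵢ(|x−xᵢ|+|y−yᵢ|) = Σwᵢ|x−xᵢ| + Σwᵢ|y−yᵢ|, so x and y are optimised independently as 1-D weighted medians.
Total weight W = 935; half = 467.5.
x-coordinate, sorted with cumulative weight:
  x=2 (Westmoor, w=275) cum 275
  x=8 (Eastvale, w=225) cum 500  ← median
  x=12 (Hillcrest, w=5) cum 505
  x=14 (Northgate, w=300) cum 805
  x=14 (Riverbend, w=55) cum 860
  x=15 (Midtown, w=3) cum 863
  x=18 (Lakeside, w=70) cum 933
  x=19 (Southcross, w=2) cum 935
⇒ x* = 8
y-coordinate, sorted with cumulative weight:
  y=4 (Lakeside, w=70) cum 70
  y=4 (Riverbend, w=55) cum 125
  y=5 (Westmoor, w=275) cum 400
  y=9 (Midtown, w=3) cum 403
  y=10 (Eastvale, w=225) cum 628  ← median
  y=11 (Hillcrest, w=5) cum 633
  y=13 (Southcross, w=2) cum 635
  y=20 (Northgate, w=300) cum 935
⇒ y* = 10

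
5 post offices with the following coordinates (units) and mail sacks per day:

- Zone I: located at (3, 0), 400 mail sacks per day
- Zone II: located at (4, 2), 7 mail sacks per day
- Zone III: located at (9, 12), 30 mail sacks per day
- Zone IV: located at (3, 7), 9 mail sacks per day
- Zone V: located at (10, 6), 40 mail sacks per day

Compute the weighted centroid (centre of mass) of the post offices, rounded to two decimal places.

(3.96, 1.39)

The minimiser of Σwᵢ‖p−pᵢ‖² is the weighted centroid p* = (Σwᵢpᵢ)/(Σwᵢ).
Σwᵢ = 486.
Σwᵢxᵢ = 400·3 + 7·4 + 30·9 + 9·3 + 40·10 = 1925.
Σwᵢyᵢ = 400·0 + 7·2 + 30·12 + 9·7 + 40·6 = 677.
x* = 1925/486 = 3.96, y* = 677/486 = 1.39.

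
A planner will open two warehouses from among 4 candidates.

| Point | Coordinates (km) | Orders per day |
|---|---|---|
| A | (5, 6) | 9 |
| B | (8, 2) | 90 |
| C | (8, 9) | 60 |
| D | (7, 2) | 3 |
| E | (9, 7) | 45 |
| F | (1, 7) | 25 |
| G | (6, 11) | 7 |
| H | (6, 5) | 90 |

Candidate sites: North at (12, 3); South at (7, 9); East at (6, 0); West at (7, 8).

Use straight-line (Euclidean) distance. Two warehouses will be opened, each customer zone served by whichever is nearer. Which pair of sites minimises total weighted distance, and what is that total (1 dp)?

Evaluate every pair (each demand assigned to the nearer of the two):
  {East, West}: total = 931.0
  {South, East}: total = 1025.8
  {North, West}: total = 1056.1
  {North, South}: total = 1151.0
  {South, West}: total = 1203.9
  {North, East}: total = 1708.7
Best pair: {East, West} with total 931.0.

{East, West}, total 931.0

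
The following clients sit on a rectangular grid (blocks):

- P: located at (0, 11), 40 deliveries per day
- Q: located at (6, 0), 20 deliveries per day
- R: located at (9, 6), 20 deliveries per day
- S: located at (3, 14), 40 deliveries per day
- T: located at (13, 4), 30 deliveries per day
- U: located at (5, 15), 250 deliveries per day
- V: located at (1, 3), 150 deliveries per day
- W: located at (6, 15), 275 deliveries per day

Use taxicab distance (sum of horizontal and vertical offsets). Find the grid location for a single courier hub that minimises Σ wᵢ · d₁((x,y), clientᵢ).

(5, 15)

Manhattan distance separates: Σwᵢ(|x−xᵢ|+|y−yᵢ|) = Σwᵢ|x−xᵢ| + Σwᵢ|y−yᵢ|, so x and y are optimised independently as 1-D weighted medians.
Total weight W = 825; half = 412.5.
x-coordinate, sorted with cumulative weight:
  x=0 (P, w=40) cum 40
  x=1 (V, w=150) cum 190
  x=3 (S, w=40) cum 230
  x=5 (U, w=250) cum 480  ← median
  x=6 (Q, w=20) cum 500
  x=6 (W, w=275) cum 775
  x=9 (R, w=20) cum 795
  x=13 (T, w=30) cum 825
⇒ x* = 5
y-coordinate, sorted with cumulative weight:
  y=0 (Q, w=20) cum 20
  y=3 (V, w=150) cum 170
  y=4 (T, w=30) cum 200
  y=6 (R, w=20) cum 220
  y=11 (P, w=40) cum 260
  y=14 (S, w=40) cum 300
  y=15 (U, w=250) cum 550  ← median
  y=15 (W, w=275) cum 825
⇒ y* = 15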